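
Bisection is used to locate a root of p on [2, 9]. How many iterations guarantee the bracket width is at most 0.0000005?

24

Width after n steps is 7/2^n. Need 2^n ≥ 7/0.0000005 = 14000000.
2^23 = 8388608 < 14000000 ≤ 2^24 = 16777216, so n = 24.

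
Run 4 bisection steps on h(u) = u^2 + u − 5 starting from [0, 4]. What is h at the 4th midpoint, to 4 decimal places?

m = 2, h(m) = 1 (+); new bracket [0, 2]
m = 1, h(m) = -3 (−); new bracket [1, 2]
m = 1.5, h(m) = -1.25 (−); new bracket [1.5, 2]
m = 1.75, h(m) = -0.1875 (−); new bracket [1.75, 2]

-0.1875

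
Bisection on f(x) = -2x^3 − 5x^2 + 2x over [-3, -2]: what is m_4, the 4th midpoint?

x = -2.5 gives f = -5, negative; keep [-3, -2.5]
x = -2.75 gives f = -1.71875, negative; keep [-3, -2.75]
x = -2.875 gives f = 0.449219, positive; keep [-2.875, -2.75]
x = -2.8125 gives f = -0.6812, negative; keep [-2.875, -2.8125]

-2.8125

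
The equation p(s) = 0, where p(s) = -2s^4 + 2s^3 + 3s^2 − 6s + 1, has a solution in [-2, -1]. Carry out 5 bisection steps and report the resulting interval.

s = -1.5 gives p = -0.125, negative; keep [-1.5, -1]
s = -1.25 gives p = 4.398438, positive; keep [-1.5, -1.25]
s = -1.375 gives p = 2.57373, positive; keep [-1.5, -1.375]
s = -1.4375 gives p = 1.3432, positive; keep [-1.5, -1.4375]
s = -1.46875 gives p = 0.6401, positive; keep [-1.5, -1.46875]

[-1.5, -1.46875]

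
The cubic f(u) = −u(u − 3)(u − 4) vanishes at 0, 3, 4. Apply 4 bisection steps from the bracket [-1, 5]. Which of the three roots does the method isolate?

m = 2, f(m) = -4 (−); new bracket [-1, 2]
m = 0.5, f(m) = -4.375 (−); new bracket [-1, 0.5]
m = -0.25, f(m) = 3.453125 (+); new bracket [-0.25, 0.5]
m = 0.125, f(m) = -1.3926 (−); new bracket [-0.25, 0.125]

0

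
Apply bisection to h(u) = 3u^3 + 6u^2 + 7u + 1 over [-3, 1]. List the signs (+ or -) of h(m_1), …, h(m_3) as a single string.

u = -1 gives h = -3, negative; keep [-1, 1]
u = 0 gives h = 1, positive; keep [-1, 0]
u = -0.5 gives h = -1.375, negative; keep [-0.5, 0]

-+-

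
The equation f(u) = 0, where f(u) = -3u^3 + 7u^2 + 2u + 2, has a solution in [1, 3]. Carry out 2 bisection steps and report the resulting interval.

[2.5, 3]

f(2) = 10 > 0, so the root lies in [2, 3]
f(2.5) = 3.875 > 0, so the root lies in [2.5, 3]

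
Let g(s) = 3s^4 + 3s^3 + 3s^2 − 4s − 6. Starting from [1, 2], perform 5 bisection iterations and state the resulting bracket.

s = 1.5 gives g = 20.0625, positive; keep [1, 1.5]
s = 1.25 gives g = 6.871094, positive; keep [1, 1.25]
s = 1.125 gives g = 2.373779, positive; keep [1, 1.125]
s = 1.0625 gives g = 0.5584, positive; keep [1, 1.0625]
s = 1.03125 gives g = -0.2515, negative; keep [1.03125, 1.0625]

[1.03125, 1.0625]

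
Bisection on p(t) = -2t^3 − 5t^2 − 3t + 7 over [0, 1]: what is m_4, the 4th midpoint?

midpoint 0.5: p = 4 > 0 → [0.5, 1]
midpoint 0.75: p = 1.09375 > 0 → [0.75, 1]
midpoint 0.875: p = -0.792969 < 0 → [0.75, 0.875]
midpoint 0.8125: p = 0.189 > 0 → [0.8125, 0.875]

0.8125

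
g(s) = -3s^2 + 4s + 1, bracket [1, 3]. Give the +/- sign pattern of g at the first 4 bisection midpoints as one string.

-+--

m = 2, g(m) = -3 (−); new bracket [1, 2]
m = 1.5, g(m) = 0.25 (+); new bracket [1.5, 2]
m = 1.75, g(m) = -1.1875 (−); new bracket [1.5, 1.75]
m = 1.625, g(m) = -0.4219 (−); new bracket [1.5, 1.625]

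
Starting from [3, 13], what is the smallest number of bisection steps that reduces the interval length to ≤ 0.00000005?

Width after n steps is 10/2^n. Need 2^n ≥ 10/0.00000005 = 200000000.
2^27 = 134217728 < 200000000 ≤ 2^28 = 268435456, so n = 28.

28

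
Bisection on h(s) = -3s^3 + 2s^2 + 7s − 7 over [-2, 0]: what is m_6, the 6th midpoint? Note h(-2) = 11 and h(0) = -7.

-1.65625

h(-1) = -9 < 0, so the root lies in [-2, -1]
h(-1.5) = -2.875 < 0, so the root lies in [-2, -1.5]
h(-1.75) = 2.953125 > 0, so the root lies in [-1.75, -1.5]
h(-1.625) = -0.2207 < 0, so the root lies in [-1.75, -1.625]
h(-1.6875) = 1.2991 > 0, so the root lies in [-1.6875, -1.625]
h(-1.65625) = 0.5227 > 0, so the root lies in [-1.65625, -1.625]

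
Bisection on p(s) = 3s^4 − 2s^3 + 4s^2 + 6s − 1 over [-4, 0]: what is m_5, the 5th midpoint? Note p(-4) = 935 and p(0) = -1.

m = -2, p(m) = 67 (+); new bracket [-2, 0]
m = -1, p(m) = 2 (+); new bracket [-1, 0]
m = -0.5, p(m) = -2.5625 (−); new bracket [-1, -0.5]
m = -0.75, p(m) = -1.457 (−); new bracket [-1, -0.75]
m = -0.875, p(m) = -0.0891 (−); new bracket [-1, -0.875]

-0.875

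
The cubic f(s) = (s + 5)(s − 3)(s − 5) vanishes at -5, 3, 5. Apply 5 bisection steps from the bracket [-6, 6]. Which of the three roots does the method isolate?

-5

m = 0, f(m) = 75 (+); new bracket [-6, 0]
m = -3, f(m) = 96 (+); new bracket [-6, -3]
m = -4.5, f(m) = 35.625 (+); new bracket [-6, -4.5]
m = -5.25, f(m) = -21.1406 (−); new bracket [-5.25, -4.5]
m = -4.875, f(m) = 9.7207 (+); new bracket [-5.25, -4.875]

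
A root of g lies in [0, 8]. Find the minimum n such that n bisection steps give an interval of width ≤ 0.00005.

18

Width after n steps is 8/2^n. Need 2^n ≥ 8/0.00005 = 160000.
2^17 = 131072 < 160000 ≤ 2^18 = 262144, so n = 18.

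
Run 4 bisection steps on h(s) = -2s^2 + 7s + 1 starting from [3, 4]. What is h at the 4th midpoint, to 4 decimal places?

-0.3828

m = 3.5, h(m) = 1 (+); new bracket [3.5, 4]
m = 3.75, h(m) = -0.875 (−); new bracket [3.5, 3.75]
m = 3.625, h(m) = 0.09375 (+); new bracket [3.625, 3.75]
m = 3.6875, h(m) = -0.3828 (−); new bracket [3.625, 3.6875]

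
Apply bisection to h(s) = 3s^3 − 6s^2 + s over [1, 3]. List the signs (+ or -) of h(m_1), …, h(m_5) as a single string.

m = 2, h(m) = 2 (+); new bracket [1, 2]
m = 1.5, h(m) = -1.875 (−); new bracket [1.5, 2]
m = 1.75, h(m) = -0.546875 (−); new bracket [1.75, 2]
m = 1.875, h(m) = 0.5566 (+); new bracket [1.75, 1.875]
m = 1.8125, h(m) = -0.0354 (−); new bracket [1.8125, 1.875]

+--+-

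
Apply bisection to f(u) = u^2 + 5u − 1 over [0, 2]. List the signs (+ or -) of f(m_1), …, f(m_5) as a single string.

m = 1, f(m) = 5 (+); new bracket [0, 1]
m = 0.5, f(m) = 1.75 (+); new bracket [0, 0.5]
m = 0.25, f(m) = 0.3125 (+); new bracket [0, 0.25]
m = 0.125, f(m) = -0.3594 (−); new bracket [0.125, 0.25]
m = 0.1875, f(m) = -0.0273 (−); new bracket [0.1875, 0.25]

+++--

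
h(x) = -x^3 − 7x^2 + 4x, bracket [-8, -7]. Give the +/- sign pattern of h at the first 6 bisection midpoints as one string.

midpoint -7.5: h = -1.875 < 0 → [-8, -7.5]
midpoint -7.75: h = 14.046875 > 0 → [-7.75, -7.5]
midpoint -7.625: h = 5.837891 > 0 → [-7.625, -7.5]
midpoint -7.5625: h = 1.9202 > 0 → [-7.5625, -7.5]
midpoint -7.53125: h = 0.0074 > 0 → [-7.53125, -7.5]
midpoint -7.515625: h = -0.9376 < 0 → [-7.53125, -7.515625]

-++++-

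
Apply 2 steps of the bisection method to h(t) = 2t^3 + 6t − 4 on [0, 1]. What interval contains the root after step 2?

[0.5, 0.75]

t = 0.5 gives h = -0.75, negative; keep [0.5, 1]
t = 0.75 gives h = 1.34375, positive; keep [0.5, 0.75]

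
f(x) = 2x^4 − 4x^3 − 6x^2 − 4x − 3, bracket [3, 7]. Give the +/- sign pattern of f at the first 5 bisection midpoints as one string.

m = 5, f(m) = 577 (+); new bracket [3, 5]
m = 4, f(m) = 141 (+); new bracket [3, 4]
m = 3.5, f(m) = 38.125 (+); new bracket [3, 3.5]
m = 3.25, f(m) = 6.4453 (+); new bracket [3, 3.25]
m = 3.125, f(m) = -5.4292 (−); new bracket [3.125, 3.25]

++++-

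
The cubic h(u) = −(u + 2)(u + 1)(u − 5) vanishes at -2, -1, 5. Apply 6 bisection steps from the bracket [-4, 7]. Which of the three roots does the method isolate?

u = 1.5 gives h = 30.625, positive; keep [1.5, 7]
u = 4.25 gives h = 24.609375, positive; keep [4.25, 7]
u = 5.625 gives h = -31.572266, negative; keep [4.25, 5.625]
u = 4.9375 gives h = 2.5745, positive; keep [4.9375, 5.625]
u = 5.28125 gives h = -12.8631, negative; keep [4.9375, 5.28125]
u = 5.109375 gives h = -4.7506, negative; keep [4.9375, 5.109375]

5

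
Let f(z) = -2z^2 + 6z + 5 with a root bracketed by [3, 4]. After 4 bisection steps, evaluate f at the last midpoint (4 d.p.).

midpoint 3.5: f = 1.5 > 0 → [3.5, 4]
midpoint 3.75: f = -0.625 < 0 → [3.5, 3.75]
midpoint 3.625: f = 0.46875 > 0 → [3.625, 3.75]
midpoint 3.6875: f = -0.0703 < 0 → [3.625, 3.6875]

-0.0703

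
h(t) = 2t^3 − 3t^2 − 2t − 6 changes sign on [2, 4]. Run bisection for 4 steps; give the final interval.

t = 3 gives h = 15, positive; keep [2, 3]
t = 2.5 gives h = 1.5, positive; keep [2, 2.5]
t = 2.25 gives h = -2.90625, negative; keep [2.25, 2.5]
t = 2.375 gives h = -0.8789, negative; keep [2.375, 2.5]

[2.375, 2.5]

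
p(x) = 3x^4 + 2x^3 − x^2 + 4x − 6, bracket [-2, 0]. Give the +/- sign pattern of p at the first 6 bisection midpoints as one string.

--+--+

p(-1) = -10 < 0, so the root lies in [-2, -1]
p(-1.5) = -5.8125 < 0, so the root lies in [-2, -1.5]
p(-1.75) = 1.355469 > 0, so the root lies in [-1.75, -1.5]
p(-1.625) = -2.804 < 0, so the root lies in [-1.75, -1.625]
p(-1.6875) = -0.8811 < 0, so the root lies in [-1.75, -1.6875]
p(-1.71875) = 0.1963 > 0, so the root lies in [-1.71875, -1.6875]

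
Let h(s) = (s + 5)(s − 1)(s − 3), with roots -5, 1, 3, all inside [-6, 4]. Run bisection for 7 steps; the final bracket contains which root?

h(-1) = 32 > 0, so the root lies in [-6, -1]
h(-3.5) = 43.875 > 0, so the root lies in [-6, -3.5]
h(-4.75) = 11.140625 > 0, so the root lies in [-6, -4.75]
h(-5.375) = -20.0215 < 0, so the root lies in [-5.375, -4.75]
h(-5.0625) = -3.0549 < 0, so the root lies in [-5.0625, -4.75]
h(-4.90625) = 4.3778 > 0, so the root lies in [-5.0625, -4.90625]
h(-4.984375) = 0.7466 > 0, so the root lies in [-5.0625, -4.984375]

-5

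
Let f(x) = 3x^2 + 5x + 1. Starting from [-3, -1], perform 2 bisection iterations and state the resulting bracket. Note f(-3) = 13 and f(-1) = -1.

m = -2, f(m) = 3 (+); new bracket [-2, -1]
m = -1.5, f(m) = 0.25 (+); new bracket [-1.5, -1]

[-1.5, -1]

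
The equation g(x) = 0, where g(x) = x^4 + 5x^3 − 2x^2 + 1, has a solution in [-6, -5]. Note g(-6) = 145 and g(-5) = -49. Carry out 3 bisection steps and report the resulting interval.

[-5.375, -5.25]

g(-5.5) = 23.6875 > 0, so the root lies in [-5.5, -5]
g(-5.25) = -17.949219 < 0, so the root lies in [-5.5, -5.25]
g(-5.375) = 1.451416 > 0, so the root lies in [-5.375, -5.25]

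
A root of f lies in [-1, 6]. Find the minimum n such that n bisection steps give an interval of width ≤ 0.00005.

Width after n steps is 7/2^n. Need 2^n ≥ 7/0.00005 = 140000.
2^17 = 131072 < 140000 ≤ 2^18 = 262144, so n = 18.

18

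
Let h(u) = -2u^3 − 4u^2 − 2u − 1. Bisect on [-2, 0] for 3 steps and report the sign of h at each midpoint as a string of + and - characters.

midpoint -1: h = -1 < 0 → [-2, -1]
midpoint -1.5: h = -0.25 < 0 → [-2, -1.5]
midpoint -1.75: h = 0.96875 > 0 → [-1.75, -1.5]

--+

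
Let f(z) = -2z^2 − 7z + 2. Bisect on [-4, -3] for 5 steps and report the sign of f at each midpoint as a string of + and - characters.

z = -3.5 gives f = 2, positive; keep [-4, -3.5]
z = -3.75 gives f = 0.125, positive; keep [-4, -3.75]
z = -3.875 gives f = -0.90625, negative; keep [-3.875, -3.75]
z = -3.8125 gives f = -0.3828, negative; keep [-3.8125, -3.75]
z = -3.78125 gives f = -0.127, negative; keep [-3.78125, -3.75]

++---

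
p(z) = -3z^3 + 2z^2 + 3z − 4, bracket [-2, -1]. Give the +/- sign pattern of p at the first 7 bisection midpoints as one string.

++-+-+-

m = -1.5, p(m) = 6.125 (+); new bracket [-1.5, -1]
m = -1.25, p(m) = 1.234375 (+); new bracket [-1.25, -1]
m = -1.125, p(m) = -0.572266 (−); new bracket [-1.25, -1.125]
m = -1.1875, p(m) = 0.2815 (+); new bracket [-1.1875, -1.125]
m = -1.15625, p(m) = -0.1575 (−); new bracket [-1.1875, -1.15625]
m = -1.171875, p(m) = 0.0589 (+); new bracket [-1.171875, -1.15625]
m = -1.1640625, p(m) = -0.05 (−); new bracket [-1.171875, -1.1640625]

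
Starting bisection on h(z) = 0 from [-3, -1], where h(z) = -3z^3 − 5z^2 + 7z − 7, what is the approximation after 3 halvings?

-2.75

midpoint -2: h = -17 < 0 → [-3, -2]
midpoint -2.5: h = -8.875 < 0 → [-3, -2.5]
midpoint -2.75: h = -1.671875 < 0 → [-3, -2.75]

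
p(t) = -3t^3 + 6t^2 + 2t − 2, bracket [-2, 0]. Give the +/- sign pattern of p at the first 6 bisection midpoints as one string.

t = -1 gives p = 5, positive; keep [-1, 0]
t = -0.5 gives p = -1.125, negative; keep [-1, -0.5]
t = -0.75 gives p = 1.140625, positive; keep [-0.75, -0.5]
t = -0.625 gives p = -0.1738, negative; keep [-0.75, -0.625]
t = -0.6875 gives p = 0.4358, positive; keep [-0.6875, -0.625]
t = -0.65625 gives p = 0.1194, positive; keep [-0.65625, -0.625]

+-+-++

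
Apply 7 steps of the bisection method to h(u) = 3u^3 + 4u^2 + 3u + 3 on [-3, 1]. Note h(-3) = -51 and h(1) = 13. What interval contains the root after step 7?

[-1.21875, -1.1875]

u = -1 gives h = 1, positive; keep [-3, -1]
u = -2 gives h = -11, negative; keep [-2, -1]
u = -1.5 gives h = -2.625, negative; keep [-1.5, -1]
u = -1.25 gives h = -0.3594, negative; keep [-1.25, -1]
u = -1.125 gives h = 0.416, positive; keep [-1.25, -1.125]
u = -1.1875 gives h = 0.0544, positive; keep [-1.25, -1.1875]
u = -1.21875 gives h = -0.1457, negative; keep [-1.21875, -1.1875]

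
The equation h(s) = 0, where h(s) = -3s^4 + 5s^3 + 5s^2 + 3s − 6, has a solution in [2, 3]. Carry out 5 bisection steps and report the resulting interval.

m = 2.5, h(m) = -6.3125 (−); new bracket [2, 2.5]
m = 2.25, h(m) = 6.128906 (+); new bracket [2.25, 2.5]
m = 2.375, h(m) = 0.860596 (+); new bracket [2.375, 2.5]
m = 2.4375, h(m) = -2.4705 (−); new bracket [2.375, 2.4375]
m = 2.40625, h(m) = -0.7433 (−); new bracket [2.375, 2.40625]

[2.375, 2.40625]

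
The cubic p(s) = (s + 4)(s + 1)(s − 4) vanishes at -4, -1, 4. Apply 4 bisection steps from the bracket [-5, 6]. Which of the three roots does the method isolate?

4

p(0.5) = -23.625 < 0, so the root lies in [0.5, 6]
p(3.25) = -23.109375 < 0, so the root lies in [3.25, 6]
p(4.625) = 30.322266 > 0, so the root lies in [3.25, 4.625]
p(3.9375) = -2.4495 < 0, so the root lies in [3.9375, 4.625]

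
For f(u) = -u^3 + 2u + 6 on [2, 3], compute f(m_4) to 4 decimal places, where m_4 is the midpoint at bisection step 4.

m = 2.5, f(m) = -4.625 (−); new bracket [2, 2.5]
m = 2.25, f(m) = -0.890625 (−); new bracket [2, 2.25]
m = 2.125, f(m) = 0.654297 (+); new bracket [2.125, 2.25]
m = 2.1875, f(m) = -0.0925 (−); new bracket [2.125, 2.1875]

-0.0925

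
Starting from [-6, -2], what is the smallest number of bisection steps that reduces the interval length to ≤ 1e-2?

9

Width after n steps is 4/2^n. Need 2^n ≥ 4/1e-2 = 400.
2^8 = 256 < 400 ≤ 2^9 = 512, so n = 9.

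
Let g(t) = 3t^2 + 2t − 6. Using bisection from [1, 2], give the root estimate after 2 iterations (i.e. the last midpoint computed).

m = 1.5, g(m) = 3.75 (+); new bracket [1, 1.5]
m = 1.25, g(m) = 1.1875 (+); new bracket [1, 1.25]

1.25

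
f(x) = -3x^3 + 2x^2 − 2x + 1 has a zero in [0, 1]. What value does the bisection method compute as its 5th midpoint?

0.53125

midpoint 0.5: f = 0.125 > 0 → [0.5, 1]
midpoint 0.75: f = -0.640625 < 0 → [0.5, 0.75]
midpoint 0.625: f = -0.201172 < 0 → [0.5, 0.625]
midpoint 0.5625: f = -0.0261 < 0 → [0.5, 0.5625]
midpoint 0.53125: f = 0.0522 > 0 → [0.53125, 0.5625]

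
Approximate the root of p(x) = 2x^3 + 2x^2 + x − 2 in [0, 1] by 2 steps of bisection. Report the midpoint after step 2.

midpoint 0.5: p = -0.75 < 0 → [0.5, 1]
midpoint 0.75: p = 0.71875 > 0 → [0.5, 0.75]

0.75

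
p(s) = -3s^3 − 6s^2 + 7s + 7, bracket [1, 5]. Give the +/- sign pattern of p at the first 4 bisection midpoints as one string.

p(3) = -107 < 0, so the root lies in [1, 3]
p(2) = -27 < 0, so the root lies in [1, 2]
p(1.5) = -6.125 < 0, so the root lies in [1, 1.5]
p(1.25) = 0.5156 > 0, so the root lies in [1.25, 1.5]

---+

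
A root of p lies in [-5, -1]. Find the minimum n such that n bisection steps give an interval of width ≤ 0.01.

9

Width after n steps is 4/2^n. Need 2^n ≥ 4/0.01 = 400.
2^8 = 256 < 400 ≤ 2^9 = 512, so n = 9.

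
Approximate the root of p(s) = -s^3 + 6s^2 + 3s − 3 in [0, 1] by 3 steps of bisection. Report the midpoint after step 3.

midpoint 0.5: p = -0.125 < 0 → [0.5, 1]
midpoint 0.75: p = 2.203125 > 0 → [0.5, 0.75]
midpoint 0.625: p = 0.974609 > 0 → [0.5, 0.625]

0.625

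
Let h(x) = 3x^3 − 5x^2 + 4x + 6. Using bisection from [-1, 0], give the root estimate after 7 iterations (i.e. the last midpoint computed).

-0.6796875

x = -0.5 gives h = 2.375, positive; keep [-1, -0.5]
x = -0.75 gives h = -1.078125, negative; keep [-0.75, -0.5]
x = -0.625 gives h = 0.814453, positive; keep [-0.75, -0.625]
x = -0.6875 gives h = -0.0881, negative; keep [-0.6875, -0.625]
x = -0.65625 gives h = 0.3738, positive; keep [-0.6875, -0.65625]
x = -0.671875 gives h = 0.1455, positive; keep [-0.6875, -0.671875]
x = -0.6796875 gives h = 0.0294, positive; keep [-0.6875, -0.6796875]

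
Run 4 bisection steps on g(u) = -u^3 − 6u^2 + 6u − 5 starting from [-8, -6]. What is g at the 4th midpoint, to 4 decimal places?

-4.8926

midpoint -7: g = 2 > 0 → [-7, -6]
midpoint -6.5: g = -22.875 < 0 → [-7, -6.5]
midpoint -6.75: g = -11.328125 < 0 → [-7, -6.75]
midpoint -6.875: g = -4.8926 < 0 → [-7, -6.875]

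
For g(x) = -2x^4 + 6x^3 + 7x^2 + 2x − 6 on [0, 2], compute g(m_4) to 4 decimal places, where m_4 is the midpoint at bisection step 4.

midpoint 1: g = 7 > 0 → [0, 1]
midpoint 0.5: g = -2.625 < 0 → [0.5, 1]
midpoint 0.75: g = 1.335938 > 0 → [0.5, 0.75]
midpoint 0.625: g = -0.856 < 0 → [0.625, 0.75]

-0.8560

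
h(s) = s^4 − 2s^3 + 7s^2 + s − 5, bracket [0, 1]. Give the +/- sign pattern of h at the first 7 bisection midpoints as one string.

--+-+-+

s = 0.5 gives h = -2.9375, negative; keep [0.5, 1]
s = 0.75 gives h = -0.839844, negative; keep [0.75, 1]
s = 0.875 gives h = 0.480713, positive; keep [0.75, 0.875]
s = 0.8125 gives h = -0.2034, negative; keep [0.8125, 0.875]
s = 0.84375 gives h = 0.1326, positive; keep [0.8125, 0.84375]
s = 0.828125 gives h = -0.0369, negative; keep [0.828125, 0.84375]
s = 0.8359375 gives h = 0.0475, positive; keep [0.828125, 0.8359375]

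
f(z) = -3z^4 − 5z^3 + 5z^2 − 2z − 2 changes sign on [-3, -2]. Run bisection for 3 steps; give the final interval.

[-2.5, -2.375]

f(-2.5) = -4.8125 < 0, so the root lies in [-2.5, -2]
f(-2.25) = 7.878906 > 0, so the root lies in [-2.5, -2.25]
f(-2.375) = 2.485596 > 0, so the root lies in [-2.5, -2.375]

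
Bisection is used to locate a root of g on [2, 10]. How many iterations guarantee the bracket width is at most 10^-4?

17

Width after n steps is 8/2^n. Need 2^n ≥ 8/10^-4 = 80000.
2^16 = 65536 < 80000 ≤ 2^17 = 131072, so n = 17.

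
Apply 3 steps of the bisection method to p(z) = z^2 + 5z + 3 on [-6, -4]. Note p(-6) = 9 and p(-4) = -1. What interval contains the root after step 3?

[-4.5, -4.25]

midpoint -5: p = 3 > 0 → [-5, -4]
midpoint -4.5: p = 0.75 > 0 → [-4.5, -4]
midpoint -4.25: p = -0.1875 < 0 → [-4.5, -4.25]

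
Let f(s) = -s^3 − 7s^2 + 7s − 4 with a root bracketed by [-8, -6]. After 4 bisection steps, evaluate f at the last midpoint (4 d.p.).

m = -7, f(m) = -53 (−); new bracket [-8, -7]
m = -7.5, f(m) = -28.375 (−); new bracket [-8, -7.5]
m = -7.75, f(m) = -13.203125 (−); new bracket [-8, -7.75]
m = -7.875, f(m) = -4.8613 (−); new bracket [-8, -7.875]

-4.8613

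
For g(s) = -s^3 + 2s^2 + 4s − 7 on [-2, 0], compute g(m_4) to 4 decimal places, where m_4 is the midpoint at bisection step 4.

g(-1) = -8 < 0, so the root lies in [-2, -1]
g(-1.5) = -5.125 < 0, so the root lies in [-2, -1.5]
g(-1.75) = -2.515625 < 0, so the root lies in [-2, -1.75]
g(-1.875) = -0.877 < 0, so the root lies in [-2, -1.875]

-0.8770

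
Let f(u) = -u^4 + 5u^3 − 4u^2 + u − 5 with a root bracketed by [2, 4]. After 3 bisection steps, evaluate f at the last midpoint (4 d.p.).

8.4180

m = 3, f(m) = 16 (+); new bracket [3, 4]
m = 3.5, f(m) = 13.8125 (+); new bracket [3.5, 4]
m = 3.75, f(m) = 8.417969 (+); new bracket [3.75, 4]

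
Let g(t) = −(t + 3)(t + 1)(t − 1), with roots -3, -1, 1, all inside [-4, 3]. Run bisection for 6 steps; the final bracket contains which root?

1

m = -0.5, g(m) = 1.875 (+); new bracket [-0.5, 3]
m = 1.25, g(m) = -2.390625 (−); new bracket [-0.5, 1.25]
m = 0.375, g(m) = 2.900391 (+); new bracket [0.375, 1.25]
m = 0.8125, g(m) = 1.2957 (+); new bracket [0.8125, 1.25]
m = 1.03125, g(m) = -0.2559 (−); new bracket [0.8125, 1.03125]
m = 0.921875, g(m) = 0.5889 (+); new bracket [0.921875, 1.03125]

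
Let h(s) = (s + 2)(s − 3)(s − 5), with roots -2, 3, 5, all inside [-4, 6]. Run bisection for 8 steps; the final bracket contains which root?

s = 1 gives h = 24, positive; keep [-4, 1]
s = -1.5 gives h = 14.625, positive; keep [-4, -1.5]
s = -2.75 gives h = -33.421875, negative; keep [-2.75, -1.5]
s = -2.125 gives h = -4.5645, negative; keep [-2.125, -1.5]
s = -1.8125 gives h = 6.1472, positive; keep [-2.125, -1.8125]
s = -1.96875 gives h = 1.0821, positive; keep [-2.125, -1.96875]
s = -2.046875 gives h = -1.6671, negative; keep [-2.046875, -1.96875]
s = -2.0078125 gives h = -0.2742, negative; keep [-2.0078125, -1.96875]

-2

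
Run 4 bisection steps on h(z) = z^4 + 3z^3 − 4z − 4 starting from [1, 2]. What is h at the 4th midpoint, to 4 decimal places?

0.5005

midpoint 1.5: h = 5.1875 > 0 → [1, 1.5]
midpoint 1.25: h = -0.699219 < 0 → [1.25, 1.5]
midpoint 1.375: h = 1.873291 > 0 → [1.25, 1.375]
midpoint 1.3125: h = 0.5005 > 0 → [1.25, 1.3125]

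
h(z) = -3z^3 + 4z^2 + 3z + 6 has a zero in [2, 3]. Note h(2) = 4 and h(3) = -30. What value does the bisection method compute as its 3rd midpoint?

midpoint 2.5: h = -8.375 < 0 → [2, 2.5]
midpoint 2.25: h = -1.171875 < 0 → [2, 2.25]
midpoint 2.125: h = 1.650391 > 0 → [2.125, 2.25]

2.125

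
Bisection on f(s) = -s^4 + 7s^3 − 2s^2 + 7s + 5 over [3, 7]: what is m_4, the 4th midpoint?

6.75

midpoint 5: f = 240 > 0 → [5, 7]
midpoint 6: f = 191 > 0 → [6, 7]
midpoint 6.5: f = 103.3125 > 0 → [6.5, 7]
midpoint 6.75: f = 38.0117 > 0 → [6.75, 7]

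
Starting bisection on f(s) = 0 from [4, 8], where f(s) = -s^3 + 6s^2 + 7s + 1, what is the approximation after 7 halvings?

f(6) = 43 > 0, so the root lies in [6, 8]
f(7) = 1 > 0, so the root lies in [7, 8]
f(7.5) = -30.875 < 0, so the root lies in [7, 7.5]
f(7.25) = -13.9531 < 0, so the root lies in [7, 7.25]
f(7.125) = -6.2363 < 0, so the root lies in [7, 7.125]
f(7.0625) = -2.5588 < 0, so the root lies in [7, 7.0625]
f(7.03125) = -0.7647 < 0, so the root lies in [7, 7.03125]

7.03125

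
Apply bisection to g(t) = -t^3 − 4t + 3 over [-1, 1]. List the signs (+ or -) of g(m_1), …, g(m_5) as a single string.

g(0) = 3 > 0, so the root lies in [0, 1]
g(0.5) = 0.875 > 0, so the root lies in [0.5, 1]
g(0.75) = -0.421875 < 0, so the root lies in [0.5, 0.75]
g(0.625) = 0.2559 > 0, so the root lies in [0.625, 0.75]
g(0.6875) = -0.075 < 0, so the root lies in [0.625, 0.6875]

++-+-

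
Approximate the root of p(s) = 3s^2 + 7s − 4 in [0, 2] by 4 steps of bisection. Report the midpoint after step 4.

0.375

s = 1 gives p = 6, positive; keep [0, 1]
s = 0.5 gives p = 0.25, positive; keep [0, 0.5]
s = 0.25 gives p = -2.0625, negative; keep [0.25, 0.5]
s = 0.375 gives p = -0.9531, negative; keep [0.375, 0.5]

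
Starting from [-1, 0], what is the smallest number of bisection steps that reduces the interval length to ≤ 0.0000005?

21

Width after n steps is 1/2^n. Need 2^n ≥ 1/0.0000005 = 2000000.
2^20 = 1048576 < 2000000 ≤ 2^21 = 2097152, so n = 21.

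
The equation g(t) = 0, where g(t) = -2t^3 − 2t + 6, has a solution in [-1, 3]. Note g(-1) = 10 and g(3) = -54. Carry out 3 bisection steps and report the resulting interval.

g(1) = 2 > 0, so the root lies in [1, 3]
g(2) = -14 < 0, so the root lies in [1, 2]
g(1.5) = -3.75 < 0, so the root lies in [1, 1.5]

[1, 1.5]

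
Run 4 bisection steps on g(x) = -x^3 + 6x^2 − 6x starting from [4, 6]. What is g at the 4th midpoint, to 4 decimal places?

1.6621

m = 5, g(m) = -5 (−); new bracket [4, 5]
m = 4.5, g(m) = 3.375 (+); new bracket [4.5, 5]
m = 4.75, g(m) = -0.296875 (−); new bracket [4.5, 4.75]
m = 4.625, g(m) = 1.6621 (+); new bracket [4.625, 4.75]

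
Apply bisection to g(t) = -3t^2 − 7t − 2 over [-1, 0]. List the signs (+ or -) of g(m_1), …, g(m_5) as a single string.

+-+-+

t = -0.5 gives g = 0.75, positive; keep [-0.5, 0]
t = -0.25 gives g = -0.4375, negative; keep [-0.5, -0.25]
t = -0.375 gives g = 0.203125, positive; keep [-0.375, -0.25]
t = -0.3125 gives g = -0.1055, negative; keep [-0.375, -0.3125]
t = -0.34375 gives g = 0.0518, positive; keep [-0.34375, -0.3125]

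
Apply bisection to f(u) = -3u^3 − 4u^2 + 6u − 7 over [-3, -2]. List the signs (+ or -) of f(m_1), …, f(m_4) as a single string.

midpoint -2.5: f = -0.125 < 0 → [-3, -2.5]
midpoint -2.75: f = 8.640625 > 0 → [-2.75, -2.5]
midpoint -2.625: f = 3.951172 > 0 → [-2.625, -2.5]
midpoint -2.5625: f = 1.8386 > 0 → [-2.5625, -2.5]

-+++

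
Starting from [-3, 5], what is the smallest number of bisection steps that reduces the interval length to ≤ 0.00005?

Width after n steps is 8/2^n. Need 2^n ≥ 8/0.00005 = 160000.
2^17 = 131072 < 160000 ≤ 2^18 = 262144, so n = 18.

18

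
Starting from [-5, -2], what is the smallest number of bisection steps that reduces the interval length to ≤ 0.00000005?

26

Width after n steps is 3/2^n. Need 2^n ≥ 3/0.00000005 = 60000000.
2^25 = 33554432 < 60000000 ≤ 2^26 = 67108864, so n = 26.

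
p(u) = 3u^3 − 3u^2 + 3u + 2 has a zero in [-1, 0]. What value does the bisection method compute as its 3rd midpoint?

p(-0.5) = -0.625 < 0, so the root lies in [-0.5, 0]
p(-0.25) = 1.015625 > 0, so the root lies in [-0.5, -0.25]
p(-0.375) = 0.294922 > 0, so the root lies in [-0.5, -0.375]

-0.375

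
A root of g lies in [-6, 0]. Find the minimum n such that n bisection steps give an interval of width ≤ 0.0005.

14

Width after n steps is 6/2^n. Need 2^n ≥ 6/0.0005 = 12000.
2^13 = 8192 < 12000 ≤ 2^14 = 16384, so n = 14.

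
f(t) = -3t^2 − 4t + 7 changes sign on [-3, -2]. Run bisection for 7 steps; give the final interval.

t = -2.5 gives f = -1.75, negative; keep [-2.5, -2]
t = -2.25 gives f = 0.8125, positive; keep [-2.5, -2.25]
t = -2.375 gives f = -0.421875, negative; keep [-2.375, -2.25]
t = -2.3125 gives f = 0.207, positive; keep [-2.375, -2.3125]
t = -2.34375 gives f = -0.1045, negative; keep [-2.34375, -2.3125]
t = -2.328125 gives f = 0.052, positive; keep [-2.34375, -2.328125]
t = -2.3359375 gives f = -0.0261, negative; keep [-2.3359375, -2.328125]

[-2.3359375, -2.328125]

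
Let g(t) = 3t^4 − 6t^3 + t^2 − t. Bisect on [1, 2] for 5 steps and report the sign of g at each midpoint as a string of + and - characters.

---+-

m = 1.5, g(m) = -4.3125 (−); new bracket [1.5, 2]
m = 1.75, g(m) = -2.707031 (−); new bracket [1.75, 2]
m = 1.875, g(m) = -0.831299 (−); new bracket [1.875, 2]
m = 1.9375, g(m) = 0.4527 (+); new bracket [1.875, 1.9375]
m = 1.90625, g(m) = -0.2207 (−); new bracket [1.90625, 1.9375]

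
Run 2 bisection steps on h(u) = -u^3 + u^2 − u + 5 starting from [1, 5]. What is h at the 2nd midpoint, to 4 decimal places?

-1.0000

h(3) = -16 < 0, so the root lies in [1, 3]
h(2) = -1 < 0, so the root lies in [1, 2]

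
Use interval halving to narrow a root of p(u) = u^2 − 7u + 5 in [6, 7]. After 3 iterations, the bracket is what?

p(6.5) = 1.75 > 0, so the root lies in [6, 6.5]
p(6.25) = 0.3125 > 0, so the root lies in [6, 6.25]
p(6.125) = -0.359375 < 0, so the root lies in [6.125, 6.25]

[6.125, 6.25]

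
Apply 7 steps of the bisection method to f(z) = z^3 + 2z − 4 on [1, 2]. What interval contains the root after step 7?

[1.171875, 1.1796875]

midpoint 1.5: f = 2.375 > 0 → [1, 1.5]
midpoint 1.25: f = 0.453125 > 0 → [1, 1.25]
midpoint 1.125: f = -0.326172 < 0 → [1.125, 1.25]
midpoint 1.1875: f = 0.0496 > 0 → [1.125, 1.1875]
midpoint 1.15625: f = -0.1417 < 0 → [1.15625, 1.1875]
midpoint 1.171875: f = -0.0469 < 0 → [1.171875, 1.1875]
midpoint 1.1796875: f = 0.0011 > 0 → [1.171875, 1.1796875]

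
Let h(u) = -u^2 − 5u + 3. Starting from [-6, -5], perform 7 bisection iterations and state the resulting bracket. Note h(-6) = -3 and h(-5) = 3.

u = -5.5 gives h = 0.25, positive; keep [-6, -5.5]
u = -5.75 gives h = -1.3125, negative; keep [-5.75, -5.5]
u = -5.625 gives h = -0.515625, negative; keep [-5.625, -5.5]
u = -5.5625 gives h = -0.1289, negative; keep [-5.5625, -5.5]
u = -5.53125 gives h = 0.0615, positive; keep [-5.5625, -5.53125]
u = -5.546875 gives h = -0.0334, negative; keep [-5.546875, -5.53125]
u = -5.5390625 gives h = 0.0141, positive; keep [-5.546875, -5.5390625]

[-5.546875, -5.5390625]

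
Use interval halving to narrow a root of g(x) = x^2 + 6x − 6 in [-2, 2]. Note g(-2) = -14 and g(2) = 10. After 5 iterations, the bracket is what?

g(0) = -6 < 0, so the root lies in [0, 2]
g(1) = 1 > 0, so the root lies in [0, 1]
g(0.5) = -2.75 < 0, so the root lies in [0.5, 1]
g(0.75) = -0.9375 < 0, so the root lies in [0.75, 1]
g(0.875) = 0.0156 > 0, so the root lies in [0.75, 0.875]

[0.75, 0.875]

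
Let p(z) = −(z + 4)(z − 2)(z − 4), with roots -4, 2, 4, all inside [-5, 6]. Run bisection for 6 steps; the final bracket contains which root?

-4

m = 0.5, p(m) = -23.625 (−); new bracket [-5, 0.5]
m = -2.25, p(m) = -46.484375 (−); new bracket [-5, -2.25]
m = -3.625, p(m) = -16.083984 (−); new bracket [-5, -3.625]
m = -4.3125, p(m) = 16.3977 (+); new bracket [-4.3125, -3.625]
m = -3.96875, p(m) = -1.4864 (−); new bracket [-4.3125, -3.96875]
m = -4.140625, p(m) = 7.0296 (+); new bracket [-4.140625, -3.96875]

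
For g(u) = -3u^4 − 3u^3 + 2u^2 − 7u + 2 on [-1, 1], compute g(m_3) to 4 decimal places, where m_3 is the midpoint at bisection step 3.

0.3164

u = 0 gives g = 2, positive; keep [0, 1]
u = 0.5 gives g = -1.5625, negative; keep [0, 0.5]
u = 0.25 gives g = 0.316406, positive; keep [0.25, 0.5]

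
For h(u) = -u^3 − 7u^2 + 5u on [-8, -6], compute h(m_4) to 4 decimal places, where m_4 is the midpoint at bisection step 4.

-1.7871

m = -7, h(m) = -35 (−); new bracket [-8, -7]
m = -7.5, h(m) = -9.375 (−); new bracket [-8, -7.5]
m = -7.75, h(m) = 6.296875 (+); new bracket [-7.75, -7.5]
m = -7.625, h(m) = -1.7871 (−); new bracket [-7.75, -7.625]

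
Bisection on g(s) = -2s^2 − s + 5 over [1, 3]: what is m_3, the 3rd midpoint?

midpoint 2: g = -5 < 0 → [1, 2]
midpoint 1.5: g = -1 < 0 → [1, 1.5]
midpoint 1.25: g = 0.625 > 0 → [1.25, 1.5]

1.25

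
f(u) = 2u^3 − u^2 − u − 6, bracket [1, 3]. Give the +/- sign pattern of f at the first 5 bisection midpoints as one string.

+--++

f(2) = 4 > 0, so the root lies in [1, 2]
f(1.5) = -3 < 0, so the root lies in [1.5, 2]
f(1.75) = -0.09375 < 0, so the root lies in [1.75, 2]
f(1.875) = 1.793 > 0, so the root lies in [1.75, 1.875]
f(1.8125) = 0.811 > 0, so the root lies in [1.75, 1.8125]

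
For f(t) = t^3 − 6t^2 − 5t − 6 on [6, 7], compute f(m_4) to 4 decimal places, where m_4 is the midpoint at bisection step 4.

-2.3542

midpoint 6.5: f = -17.375 < 0 → [6.5, 7]
midpoint 6.75: f = -5.578125 < 0 → [6.75, 7]
midpoint 6.875: f = 0.982422 > 0 → [6.75, 6.875]
midpoint 6.8125: f = -2.3542 < 0 → [6.8125, 6.875]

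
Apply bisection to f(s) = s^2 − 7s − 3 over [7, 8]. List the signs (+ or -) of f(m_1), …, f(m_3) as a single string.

+--

f(7.5) = 0.75 > 0, so the root lies in [7, 7.5]
f(7.25) = -1.1875 < 0, so the root lies in [7.25, 7.5]
f(7.375) = -0.234375 < 0, so the root lies in [7.375, 7.5]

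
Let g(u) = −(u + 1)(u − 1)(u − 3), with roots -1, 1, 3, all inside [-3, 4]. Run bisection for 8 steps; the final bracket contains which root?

u = 0.5 gives g = -1.875, negative; keep [-3, 0.5]
u = -1.25 gives g = 2.390625, positive; keep [-1.25, 0.5]
u = -0.375 gives g = -2.900391, negative; keep [-1.25, -0.375]
u = -0.8125 gives g = -1.2957, negative; keep [-1.25, -0.8125]
u = -1.03125 gives g = 0.2559, positive; keep [-1.03125, -0.8125]
u = -0.921875 gives g = -0.5889, negative; keep [-1.03125, -0.921875]
u = -0.9765625 gives g = -0.1842, negative; keep [-1.03125, -0.9765625]
u = -1.00390625 gives g = 0.0313, positive; keep [-1.00390625, -0.9765625]

-1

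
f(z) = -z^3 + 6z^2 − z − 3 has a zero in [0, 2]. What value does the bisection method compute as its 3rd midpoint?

f(1) = 1 > 0, so the root lies in [0, 1]
f(0.5) = -2.125 < 0, so the root lies in [0.5, 1]
f(0.75) = -0.796875 < 0, so the root lies in [0.75, 1]

0.75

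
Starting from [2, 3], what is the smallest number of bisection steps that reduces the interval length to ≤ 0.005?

8

Width after n steps is 1/2^n. Need 2^n ≥ 1/0.005 = 200.
2^7 = 128 < 200 ≤ 2^8 = 256, so n = 8.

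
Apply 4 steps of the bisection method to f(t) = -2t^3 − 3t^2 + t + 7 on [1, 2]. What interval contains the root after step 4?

[1.1875, 1.25]

f(1.5) = -5 < 0, so the root lies in [1, 1.5]
f(1.25) = -0.34375 < 0, so the root lies in [1, 1.25]
f(1.125) = 1.480469 > 0, so the root lies in [1.125, 1.25]
f(1.1875) = 0.6079 > 0, so the root lies in [1.1875, 1.25]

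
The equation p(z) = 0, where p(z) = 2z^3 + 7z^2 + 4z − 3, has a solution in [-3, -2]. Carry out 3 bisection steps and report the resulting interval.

z = -2.5 gives p = -0.5, negative; keep [-2.5, -2]
z = -2.25 gives p = 0.65625, positive; keep [-2.5, -2.25]
z = -2.375 gives p = 0.191406, positive; keep [-2.5, -2.375]

[-2.5, -2.375]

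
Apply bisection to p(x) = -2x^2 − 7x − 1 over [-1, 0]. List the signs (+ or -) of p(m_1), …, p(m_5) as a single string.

m = -0.5, p(m) = 2 (+); new bracket [-0.5, 0]
m = -0.25, p(m) = 0.625 (+); new bracket [-0.25, 0]
m = -0.125, p(m) = -0.15625 (−); new bracket [-0.25, -0.125]
m = -0.1875, p(m) = 0.2422 (+); new bracket [-0.1875, -0.125]
m = -0.15625, p(m) = 0.0449 (+); new bracket [-0.15625, -0.125]

++-++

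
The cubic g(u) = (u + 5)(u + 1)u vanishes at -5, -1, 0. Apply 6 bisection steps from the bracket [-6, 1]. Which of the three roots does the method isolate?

-5

u = -2.5 gives g = 9.375, positive; keep [-6, -2.5]
u = -4.25 gives g = 10.359375, positive; keep [-6, -4.25]
u = -5.125 gives g = -2.642578, negative; keep [-5.125, -4.25]
u = -4.6875 gives g = 5.4016, positive; keep [-5.125, -4.6875]
u = -4.90625 gives g = 1.7967, positive; keep [-5.125, -4.90625]
u = -5.015625 gives g = -0.3147, negative; keep [-5.015625, -4.90625]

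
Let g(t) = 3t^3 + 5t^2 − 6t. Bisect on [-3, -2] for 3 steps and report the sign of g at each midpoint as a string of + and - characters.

-++

t = -2.5 gives g = -0.625, negative; keep [-2.5, -2]
t = -2.25 gives g = 4.640625, positive; keep [-2.5, -2.25]
t = -2.375 gives g = 2.263672, positive; keep [-2.5, -2.375]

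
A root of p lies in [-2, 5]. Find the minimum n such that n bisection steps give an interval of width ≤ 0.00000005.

Width after n steps is 7/2^n. Need 2^n ≥ 7/0.00000005 = 140000000.
2^27 = 134217728 < 140000000 ≤ 2^28 = 268435456, so n = 28.

28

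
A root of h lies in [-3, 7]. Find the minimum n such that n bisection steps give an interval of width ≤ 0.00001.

20

Width after n steps is 10/2^n. Need 2^n ≥ 10/0.00001 = 1000000.
2^19 = 524288 < 1000000 ≤ 2^20 = 1048576, so n = 20.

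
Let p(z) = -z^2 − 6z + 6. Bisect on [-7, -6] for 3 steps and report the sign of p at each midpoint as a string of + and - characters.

++-

m = -6.5, p(m) = 2.75 (+); new bracket [-7, -6.5]
m = -6.75, p(m) = 0.9375 (+); new bracket [-7, -6.75]
m = -6.875, p(m) = -0.015625 (−); new bracket [-6.875, -6.75]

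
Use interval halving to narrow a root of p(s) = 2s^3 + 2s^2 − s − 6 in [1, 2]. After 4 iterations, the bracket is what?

m = 1.5, p(m) = 3.75 (+); new bracket [1, 1.5]
m = 1.25, p(m) = -0.21875 (−); new bracket [1.25, 1.5]
m = 1.375, p(m) = 1.605469 (+); new bracket [1.25, 1.375]
m = 1.3125, p(m) = 0.6548 (+); new bracket [1.25, 1.3125]

[1.25, 1.3125]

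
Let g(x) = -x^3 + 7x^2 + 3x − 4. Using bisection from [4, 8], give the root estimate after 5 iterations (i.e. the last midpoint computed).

7.375

g(6) = 50 > 0, so the root lies in [6, 8]
g(7) = 17 > 0, so the root lies in [7, 8]
g(7.5) = -9.625 < 0, so the root lies in [7, 7.5]
g(7.25) = 4.6094 > 0, so the root lies in [7.25, 7.5]
g(7.375) = -2.2715 < 0, so the root lies in [7.25, 7.375]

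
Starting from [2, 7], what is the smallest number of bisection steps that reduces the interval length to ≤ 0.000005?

20

Width after n steps is 5/2^n. Need 2^n ≥ 5/0.000005 = 1000000.
2^19 = 524288 < 1000000 ≤ 2^20 = 1048576, so n = 20.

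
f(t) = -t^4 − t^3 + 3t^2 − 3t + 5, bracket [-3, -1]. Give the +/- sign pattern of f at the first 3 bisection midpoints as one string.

m = -2, f(m) = 15 (+); new bracket [-3, -2]
m = -2.5, f(m) = 7.8125 (+); new bracket [-3, -2.5]
m = -2.75, f(m) = -0.457031 (−); new bracket [-2.75, -2.5]

++-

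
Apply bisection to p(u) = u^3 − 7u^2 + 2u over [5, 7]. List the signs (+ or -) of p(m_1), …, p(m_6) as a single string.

midpoint 6: p = -24 < 0 → [6, 7]
midpoint 6.5: p = -8.125 < 0 → [6.5, 7]
midpoint 6.75: p = 2.109375 > 0 → [6.5, 6.75]
midpoint 6.625: p = -3.209 < 0 → [6.625, 6.75]
midpoint 6.6875: p = -0.6008 < 0 → [6.6875, 6.75]
midpoint 6.71875: p = 0.7414 > 0 → [6.6875, 6.71875]

--+--+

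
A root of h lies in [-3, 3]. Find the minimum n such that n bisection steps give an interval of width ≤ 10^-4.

16

Width after n steps is 6/2^n. Need 2^n ≥ 6/10^-4 = 60000.
2^15 = 32768 < 60000 ≤ 2^16 = 65536, so n = 16.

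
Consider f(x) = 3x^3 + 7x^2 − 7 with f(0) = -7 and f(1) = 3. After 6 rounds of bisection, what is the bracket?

[0.84375, 0.859375]

x = 0.5 gives f = -4.875, negative; keep [0.5, 1]
x = 0.75 gives f = -1.796875, negative; keep [0.75, 1]
x = 0.875 gives f = 0.369141, positive; keep [0.75, 0.875]
x = 0.8125 gives f = -0.7698, negative; keep [0.8125, 0.875]
x = 0.84375 gives f = -0.2146, negative; keep [0.84375, 0.875]
x = 0.859375 gives f = 0.0737, positive; keep [0.84375, 0.859375]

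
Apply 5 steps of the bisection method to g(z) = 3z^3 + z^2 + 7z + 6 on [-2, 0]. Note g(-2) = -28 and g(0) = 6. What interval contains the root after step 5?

z = -1 gives g = -3, negative; keep [-1, 0]
z = -0.5 gives g = 2.375, positive; keep [-1, -0.5]
z = -0.75 gives g = 0.046875, positive; keep [-1, -0.75]
z = -0.875 gives g = -1.3691, negative; keep [-0.875, -0.75]
z = -0.8125 gives g = -0.6365, negative; keep [-0.8125, -0.75]

[-0.8125, -0.75]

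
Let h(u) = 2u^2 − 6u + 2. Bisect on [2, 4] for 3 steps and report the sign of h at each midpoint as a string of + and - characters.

h(3) = 2 > 0, so the root lies in [2, 3]
h(2.5) = -0.5 < 0, so the root lies in [2.5, 3]
h(2.75) = 0.625 > 0, so the root lies in [2.5, 2.75]

+-+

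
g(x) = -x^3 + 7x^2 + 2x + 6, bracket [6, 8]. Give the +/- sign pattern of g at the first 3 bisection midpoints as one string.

midpoint 7: g = 20 > 0 → [7, 8]
midpoint 7.5: g = -7.125 < 0 → [7, 7.5]
midpoint 7.25: g = 7.359375 > 0 → [7.25, 7.5]

+-+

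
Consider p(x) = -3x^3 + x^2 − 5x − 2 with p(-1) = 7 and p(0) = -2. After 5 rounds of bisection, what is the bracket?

[-0.375, -0.34375]

x = -0.5 gives p = 1.125, positive; keep [-0.5, 0]
x = -0.25 gives p = -0.640625, negative; keep [-0.5, -0.25]
x = -0.375 gives p = 0.173828, positive; keep [-0.375, -0.25]
x = -0.3125 gives p = -0.2483, negative; keep [-0.375, -0.3125]
x = -0.34375 gives p = -0.0412, negative; keep [-0.375, -0.34375]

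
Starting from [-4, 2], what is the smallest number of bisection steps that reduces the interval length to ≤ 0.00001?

20

Width after n steps is 6/2^n. Need 2^n ≥ 6/0.00001 = 600000.
2^19 = 524288 < 600000 ≤ 2^20 = 1048576, so n = 20.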